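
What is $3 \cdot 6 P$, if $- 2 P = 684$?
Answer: $-6156$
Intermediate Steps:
$P = -342$ ($P = \left(- \frac{1}{2}\right) 684 = -342$)
$3 \cdot 6 P = 3 \cdot 6 \left(-342\right) = 18 \left(-342\right) = -6156$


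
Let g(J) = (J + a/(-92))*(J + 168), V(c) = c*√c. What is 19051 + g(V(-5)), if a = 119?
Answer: 430300/23 - 76685*I*√5/92 ≈ 18709.0 - 1863.8*I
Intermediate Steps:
V(c) = c^(3/2)
g(J) = (168 + J)*(-119/92 + J) (g(J) = (J + 119/(-92))*(J + 168) = (J + 119*(-1/92))*(168 + J) = (J - 119/92)*(168 + J) = (-119/92 + J)*(168 + J) = (168 + J)*(-119/92 + J))
19051 + g(V(-5)) = 19051 + (-4998/23 + ((-5)^(3/2))² + 15337*(-5)^(3/2)/92) = 19051 + (-4998/23 + (-5*I*√5)² + 15337*(-5*I*√5)/92) = 19051 + (-4998/23 - 125 - 76685*I*√5/92) = 19051 + (-7873/23 - 76685*I*√5/92) = 430300/23 - 76685*I*√5/92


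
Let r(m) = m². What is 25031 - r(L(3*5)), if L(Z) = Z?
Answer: 24806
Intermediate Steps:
25031 - r(L(3*5)) = 25031 - (3*5)² = 25031 - 1*15² = 25031 - 1*225 = 25031 - 225 = 24806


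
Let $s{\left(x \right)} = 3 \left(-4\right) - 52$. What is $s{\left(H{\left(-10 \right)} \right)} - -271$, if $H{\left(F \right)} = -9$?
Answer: $207$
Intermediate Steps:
$s{\left(x \right)} = -64$ ($s{\left(x \right)} = -12 - 52 = -64$)
$s{\left(H{\left(-10 \right)} \right)} - -271 = -64 - -271 = -64 + 271 = 207$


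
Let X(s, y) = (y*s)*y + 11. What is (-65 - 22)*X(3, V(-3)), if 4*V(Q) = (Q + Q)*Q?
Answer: -24969/4 ≈ -6242.3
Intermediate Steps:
V(Q) = Q²/2 (V(Q) = ((Q + Q)*Q)/4 = ((2*Q)*Q)/4 = (2*Q²)/4 = Q²/2)
X(s, y) = 11 + s*y² (X(s, y) = (s*y)*y + 11 = s*y² + 11 = 11 + s*y²)
(-65 - 22)*X(3, V(-3)) = (-65 - 22)*(11 + 3*((½)*(-3)²)²) = -87*(11 + 3*((½)*9)²) = -87*(11 + 3*(9/2)²) = -87*(11 + 3*(81/4)) = -87*(11 + 243/4) = -87*287/4 = -24969/4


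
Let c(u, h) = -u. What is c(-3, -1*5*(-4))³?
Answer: 27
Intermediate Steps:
c(-3, -1*5*(-4))³ = (-1*(-3))³ = 3³ = 27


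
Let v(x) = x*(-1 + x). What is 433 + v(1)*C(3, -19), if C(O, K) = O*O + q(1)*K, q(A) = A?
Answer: 433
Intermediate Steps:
C(O, K) = K + O² (C(O, K) = O*O + 1*K = O² + K = K + O²)
433 + v(1)*C(3, -19) = 433 + (1*(-1 + 1))*(-19 + 3²) = 433 + (1*0)*(-19 + 9) = 433 + 0*(-10) = 433 + 0 = 433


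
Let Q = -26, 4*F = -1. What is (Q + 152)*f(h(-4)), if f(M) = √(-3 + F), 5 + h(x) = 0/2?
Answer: 63*I*√13 ≈ 227.15*I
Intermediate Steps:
F = -¼ (F = (¼)*(-1) = -¼ ≈ -0.25000)
h(x) = -5 (h(x) = -5 + 0/2 = -5 + 0*(½) = -5 + 0 = -5)
f(M) = I*√13/2 (f(M) = √(-3 - ¼) = √(-13/4) = I*√13/2)
(Q + 152)*f(h(-4)) = (-26 + 152)*(I*√13/2) = 126*(I*√13/2) = 63*I*√13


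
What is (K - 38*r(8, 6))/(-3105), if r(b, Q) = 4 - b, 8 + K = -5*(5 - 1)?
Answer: -124/3105 ≈ -0.039936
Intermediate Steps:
K = -28 (K = -8 - 5*(5 - 1) = -8 - 5*4 = -8 - 20 = -28)
(K - 38*r(8, 6))/(-3105) = (-28 - 38*(4 - 1*8))/(-3105) = (-28 - 38*(4 - 8))*(-1/3105) = (-28 - 38*(-4))*(-1/3105) = (-28 + 152)*(-1/3105) = 124*(-1/3105) = -124/3105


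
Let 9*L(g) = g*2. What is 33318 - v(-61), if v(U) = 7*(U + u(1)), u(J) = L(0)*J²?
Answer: 33745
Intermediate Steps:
L(g) = 2*g/9 (L(g) = (g*2)/9 = (2*g)/9 = 2*g/9)
u(J) = 0 (u(J) = ((2/9)*0)*J² = 0*J² = 0)
v(U) = 7*U (v(U) = 7*(U + 0) = 7*U)
33318 - v(-61) = 33318 - 7*(-61) = 33318 - 1*(-427) = 33318 + 427 = 33745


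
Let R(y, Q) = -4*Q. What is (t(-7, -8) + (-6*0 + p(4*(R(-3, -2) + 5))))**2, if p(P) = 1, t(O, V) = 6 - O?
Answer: 196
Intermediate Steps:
(t(-7, -8) + (-6*0 + p(4*(R(-3, -2) + 5))))**2 = ((6 - 1*(-7)) + (-6*0 + 1))**2 = ((6 + 7) + (0 + 1))**2 = (13 + 1)**2 = 14**2 = 196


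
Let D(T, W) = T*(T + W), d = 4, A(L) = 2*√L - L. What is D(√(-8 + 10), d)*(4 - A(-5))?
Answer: -√2*(1 + 2*I*√5)*(4 + √2) ≈ -7.6569 - 34.242*I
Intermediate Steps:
A(L) = -L + 2*√L
D(√(-8 + 10), d)*(4 - A(-5)) = (√(-8 + 10)*(√(-8 + 10) + 4))*(4 - (-1*(-5) + 2*√(-5))) = (√2*(√2 + 4))*(4 - (5 + 2*(I*√5))) = (√2*(4 + √2))*(4 - (5 + 2*I*√5)) = (√2*(4 + √2))*(4 + (-5 - 2*I*√5)) = (√2*(4 + √2))*(-1 - 2*I*√5) = √2*(-1 - 2*I*√5)*(4 + √2)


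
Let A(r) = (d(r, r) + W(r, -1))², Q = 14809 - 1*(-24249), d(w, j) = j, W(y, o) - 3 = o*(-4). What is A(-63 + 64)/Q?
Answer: 32/19529 ≈ 0.0016386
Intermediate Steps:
W(y, o) = 3 - 4*o (W(y, o) = 3 + o*(-4) = 3 - 4*o)
Q = 39058 (Q = 14809 + 24249 = 39058)
A(r) = (7 + r)² (A(r) = (r + (3 - 4*(-1)))² = (r + (3 + 4))² = (r + 7)² = (7 + r)²)
A(-63 + 64)/Q = (7 + (-63 + 64))²/39058 = (7 + 1)²*(1/39058) = 8²*(1/39058) = 64*(1/39058) = 32/19529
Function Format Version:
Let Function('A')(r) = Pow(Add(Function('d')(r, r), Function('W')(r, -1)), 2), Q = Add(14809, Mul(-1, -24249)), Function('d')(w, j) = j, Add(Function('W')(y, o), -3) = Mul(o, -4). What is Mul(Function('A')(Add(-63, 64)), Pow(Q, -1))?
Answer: Rational(32, 19529) ≈ 0.0016386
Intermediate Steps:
Function('W')(y, o) = Add(3, Mul(-4, o)) (Function('W')(y, o) = Add(3, Mul(o, -4)) = Add(3, Mul(-4, o)))
Q = 39058 (Q = Add(14809, 24249) = 39058)
Function('A')(r) = Pow(Add(7, r), 2) (Function('A')(r) = Pow(Add(r, Add(3, Mul(-4, -1))), 2) = Pow(Add(r, Add(3, 4)), 2) = Pow(Add(r, 7), 2) = Pow(Add(7, r), 2))
Mul(Function('A')(Add(-63, 64)), Pow(Q, -1)) = Mul(Pow(Add(7, Add(-63, 64)), 2), Pow(39058, -1)) = Mul(Pow(Add(7, 1), 2), Rational(1, 39058)) = Mul(Pow(8, 2), Rational(1, 39058)) = Mul(64, Rational(1, 39058)) = Rational(32, 19529)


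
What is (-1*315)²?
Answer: 99225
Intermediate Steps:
(-1*315)² = (-315)² = 99225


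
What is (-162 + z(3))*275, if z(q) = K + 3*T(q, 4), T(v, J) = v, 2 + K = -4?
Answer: -43725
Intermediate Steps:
K = -6 (K = -2 - 4 = -6)
z(q) = -6 + 3*q
(-162 + z(3))*275 = (-162 + (-6 + 3*3))*275 = (-162 + (-6 + 9))*275 = (-162 + 3)*275 = -159*275 = -43725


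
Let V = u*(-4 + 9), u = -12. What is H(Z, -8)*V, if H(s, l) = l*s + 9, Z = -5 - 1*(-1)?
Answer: -2460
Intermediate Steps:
Z = -4 (Z = -5 + 1 = -4)
V = -60 (V = -12*(-4 + 9) = -12*5 = -60)
H(s, l) = 9 + l*s
H(Z, -8)*V = (9 - 8*(-4))*(-60) = (9 + 32)*(-60) = 41*(-60) = -2460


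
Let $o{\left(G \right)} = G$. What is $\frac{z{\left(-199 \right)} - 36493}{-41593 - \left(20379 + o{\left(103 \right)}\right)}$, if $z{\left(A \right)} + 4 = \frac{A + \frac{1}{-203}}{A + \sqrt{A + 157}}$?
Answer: $\frac{22592509747}{38426950975} - \frac{40398 i \sqrt{42}}{499550362675} \approx 0.58793 - 5.2409 \cdot 10^{-7} i$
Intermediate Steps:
$z{\left(A \right)} = -4 + \frac{- \frac{1}{203} + A}{A + \sqrt{157 + A}}$ ($z{\left(A \right)} = -4 + \frac{A + \frac{1}{-203}}{A + \sqrt{A + 157}} = -4 + \frac{A - \frac{1}{203}}{A + \sqrt{157 + A}} = -4 + \frac{- \frac{1}{203} + A}{A + \sqrt{157 + A}}$)
$\frac{z{\left(-199 \right)} - 36493}{-41593 - \left(20379 + o{\left(103 \right)}\right)} = \frac{\frac{- \frac{1}{203} - 4 \sqrt{157 - 199} - -597}{-199 + \sqrt{157 - 199}} - 36493}{-41593 - 20482} = \frac{\frac{- \frac{1}{203} - 4 \sqrt{-42} + 597}{-199 + \sqrt{-42}} - 36493}{-41593 - 20482} = \frac{\frac{- \frac{1}{203} - 4 i \sqrt{42} + 597}{-199 + i \sqrt{42}} - 36493}{-41593 - 20482} = \frac{\frac{- \frac{1}{203} - 4 i \sqrt{42} + 597}{-199 + i \sqrt{42}} - 36493}{-62075} = \left(\frac{\frac{121190}{203} - 4 i \sqrt{42}}{-199 + i \sqrt{42}} - 36493\right) \left(- \frac{1}{62075}\right) = \left(-36493 + \frac{\frac{121190}{203} - 4 i \sqrt{42}}{-199 + i \sqrt{42}}\right) \left(- \frac{1}{62075}\right) = \frac{36493}{62075} - \frac{\frac{121190}{203} - 4 i \sqrt{42}}{62075 \left(-199 + i \sqrt{42}\right)}$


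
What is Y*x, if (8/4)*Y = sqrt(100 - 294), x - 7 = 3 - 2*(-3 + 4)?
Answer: 4*I*sqrt(194) ≈ 55.714*I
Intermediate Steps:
x = 8 (x = 7 + (3 - 2*(-3 + 4)) = 7 + (3 - 2*1) = 7 + (3 - 2) = 7 + 1 = 8)
Y = I*sqrt(194)/2 (Y = sqrt(100 - 294)/2 = sqrt(-194)/2 = (I*sqrt(194))/2 = I*sqrt(194)/2 ≈ 6.9642*I)
Y*x = (I*sqrt(194)/2)*8 = 4*I*sqrt(194)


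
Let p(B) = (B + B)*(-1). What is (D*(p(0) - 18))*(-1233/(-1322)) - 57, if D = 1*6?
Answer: -104259/661 ≈ -157.73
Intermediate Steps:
D = 6
p(B) = -2*B (p(B) = (2*B)*(-1) = -2*B)
(D*(p(0) - 18))*(-1233/(-1322)) - 57 = (6*(-2*0 - 18))*(-1233/(-1322)) - 57 = (6*(0 - 18))*(-1233*(-1/1322)) - 57 = (6*(-18))*(1233/1322) - 57 = -108*1233/1322 - 57 = -66582/661 - 57 = -104259/661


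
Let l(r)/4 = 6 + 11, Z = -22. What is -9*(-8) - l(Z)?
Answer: 4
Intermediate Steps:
l(r) = 68 (l(r) = 4*(6 + 11) = 4*17 = 68)
-9*(-8) - l(Z) = -9*(-8) - 1*68 = 72 - 68 = 4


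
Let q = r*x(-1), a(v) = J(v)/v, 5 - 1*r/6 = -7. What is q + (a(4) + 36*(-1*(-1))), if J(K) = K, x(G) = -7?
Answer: -467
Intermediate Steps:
r = 72 (r = 30 - 6*(-7) = 30 + 42 = 72)
a(v) = 1 (a(v) = v/v = 1)
q = -504 (q = 72*(-7) = -504)
q + (a(4) + 36*(-1*(-1))) = -504 + (1 + 36*(-1*(-1))) = -504 + (1 + 36*1) = -504 + (1 + 36) = -504 + 37 = -467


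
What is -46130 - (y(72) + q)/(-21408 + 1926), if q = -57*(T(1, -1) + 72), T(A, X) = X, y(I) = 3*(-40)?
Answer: -299569609/6494 ≈ -46130.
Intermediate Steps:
y(I) = -120
q = -4047 (q = -57*(-1 + 72) = -57*71 = -4047)
-46130 - (y(72) + q)/(-21408 + 1926) = -46130 - (-120 - 4047)/(-21408 + 1926) = -46130 - (-4167)/(-19482) = -46130 - (-4167)*(-1)/19482 = -46130 - 1*1389/6494 = -46130 - 1389/6494 = -299569609/6494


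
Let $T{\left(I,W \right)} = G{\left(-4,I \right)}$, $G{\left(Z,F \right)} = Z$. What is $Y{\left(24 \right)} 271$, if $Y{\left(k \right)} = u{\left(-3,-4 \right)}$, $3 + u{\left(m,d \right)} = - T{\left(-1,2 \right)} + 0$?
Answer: $271$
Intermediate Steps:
$T{\left(I,W \right)} = -4$
$u{\left(m,d \right)} = 1$ ($u{\left(m,d \right)} = -3 + \left(\left(-1\right) \left(-4\right) + 0\right) = -3 + \left(4 + 0\right) = -3 + 4 = 1$)
$Y{\left(k \right)} = 1$
$Y{\left(24 \right)} 271 = 1 \cdot 271 = 271$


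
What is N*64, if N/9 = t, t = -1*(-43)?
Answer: 24768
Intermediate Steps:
t = 43
N = 387 (N = 9*43 = 387)
N*64 = 387*64 = 24768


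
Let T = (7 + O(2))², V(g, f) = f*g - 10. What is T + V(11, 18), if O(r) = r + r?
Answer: 309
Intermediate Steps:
O(r) = 2*r
V(g, f) = -10 + f*g
T = 121 (T = (7 + 2*2)² = (7 + 4)² = 11² = 121)
T + V(11, 18) = 121 + (-10 + 18*11) = 121 + (-10 + 198) = 121 + 188 = 309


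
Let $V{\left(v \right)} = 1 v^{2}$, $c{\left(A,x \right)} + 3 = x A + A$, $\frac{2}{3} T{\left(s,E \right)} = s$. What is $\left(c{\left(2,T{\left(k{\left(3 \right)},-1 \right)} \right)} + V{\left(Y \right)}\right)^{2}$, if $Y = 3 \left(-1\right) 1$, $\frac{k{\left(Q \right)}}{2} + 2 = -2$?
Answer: $256$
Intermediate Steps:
$k{\left(Q \right)} = -8$ ($k{\left(Q \right)} = -4 + 2 \left(-2\right) = -4 - 4 = -8$)
$T{\left(s,E \right)} = \frac{3 s}{2}$
$c{\left(A,x \right)} = -3 + A + A x$ ($c{\left(A,x \right)} = -3 + \left(x A + A\right) = -3 + \left(A x + A\right) = -3 + \left(A + A x\right) = -3 + A + A x$)
$Y = -3$ ($Y = \left(-3\right) 1 = -3$)
$V{\left(v \right)} = v^{2}$
$\left(c{\left(2,T{\left(k{\left(3 \right)},-1 \right)} \right)} + V{\left(Y \right)}\right)^{2} = \left(\left(-3 + 2 + 2 \cdot \frac{3}{2} \left(-8\right)\right) + \left(-3\right)^{2}\right)^{2} = \left(\left(-3 + 2 + 2 \left(-12\right)\right) + 9\right)^{2} = \left(\left(-3 + 2 - 24\right) + 9\right)^{2} = \left(-25 + 9\right)^{2} = \left(-16\right)^{2} = 256$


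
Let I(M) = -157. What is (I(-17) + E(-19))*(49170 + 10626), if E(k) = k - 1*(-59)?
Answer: -6996132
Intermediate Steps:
E(k) = 59 + k (E(k) = k + 59 = 59 + k)
(I(-17) + E(-19))*(49170 + 10626) = (-157 + (59 - 19))*(49170 + 10626) = (-157 + 40)*59796 = -117*59796 = -6996132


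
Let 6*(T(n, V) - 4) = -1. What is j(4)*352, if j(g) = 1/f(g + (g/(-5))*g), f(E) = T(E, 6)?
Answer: 2112/23 ≈ 91.826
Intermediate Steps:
T(n, V) = 23/6 (T(n, V) = 4 + (⅙)*(-1) = 4 - ⅙ = 23/6)
f(E) = 23/6
j(g) = 6/23 (j(g) = 1/(23/6) = 1*(6/23) = 6/23)
j(4)*352 = (6/23)*352 = 2112/23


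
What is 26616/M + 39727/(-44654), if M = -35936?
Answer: -163508771/100292884 ≈ -1.6303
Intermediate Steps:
26616/M + 39727/(-44654) = 26616/(-35936) + 39727/(-44654) = 26616*(-1/35936) + 39727*(-1/44654) = -3327/4492 - 39727/44654 = -163508771/100292884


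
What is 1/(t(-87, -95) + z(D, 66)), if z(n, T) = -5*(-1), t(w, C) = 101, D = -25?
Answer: 1/106 ≈ 0.0094340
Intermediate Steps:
z(n, T) = 5
1/(t(-87, -95) + z(D, 66)) = 1/(101 + 5) = 1/106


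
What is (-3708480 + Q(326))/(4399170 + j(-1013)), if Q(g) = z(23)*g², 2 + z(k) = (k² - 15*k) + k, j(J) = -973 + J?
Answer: 4519525/1099296 ≈ 4.1113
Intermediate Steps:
z(k) = -2 + k² - 14*k (z(k) = -2 + ((k² - 15*k) + k) = -2 + (k² - 14*k) = -2 + k² - 14*k)
Q(g) = 205*g² (Q(g) = (-2 + 23² - 14*23)*g² = (-2 + 529 - 322)*g² = 205*g²)
(-3708480 + Q(326))/(4399170 + j(-1013)) = (-3708480 + 205*326²)/(4399170 + (-973 - 1013)) = (-3708480 + 205*106276)/(4399170 - 1986) = (-3708480 + 21786580)/4397184 = 18078100*(1/4397184) = 4519525/1099296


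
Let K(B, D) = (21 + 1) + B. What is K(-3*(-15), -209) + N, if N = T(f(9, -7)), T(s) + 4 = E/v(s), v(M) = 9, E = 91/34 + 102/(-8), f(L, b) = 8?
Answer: 37871/612 ≈ 61.881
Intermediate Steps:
E = -685/68 (E = 91*(1/34) + 102*(-⅛) = 91/34 - 51/4 = -685/68 ≈ -10.074)
T(s) = -3133/612 (T(s) = -4 - 685/68/9 = -4 - 685/68*⅑ = -4 - 685/612 = -3133/612)
K(B, D) = 22 + B
N = -3133/612 ≈ -5.1193
K(-3*(-15), -209) + N = (22 - 3*(-15)) - 3133/612 = (22 + 45) - 3133/612 = 67 - 3133/612 = 37871/612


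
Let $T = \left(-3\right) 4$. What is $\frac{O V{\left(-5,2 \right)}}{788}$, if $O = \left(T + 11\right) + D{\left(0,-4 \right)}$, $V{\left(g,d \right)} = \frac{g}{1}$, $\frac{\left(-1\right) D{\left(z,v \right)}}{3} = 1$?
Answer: $\frac{5}{197} \approx 0.025381$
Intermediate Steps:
$D{\left(z,v \right)} = -3$ ($D{\left(z,v \right)} = \left(-3\right) 1 = -3$)
$V{\left(g,d \right)} = g$ ($V{\left(g,d \right)} = g 1 = g$)
$T = -12$
$O = -4$ ($O = \left(-12 + 11\right) - 3 = -1 - 3 = -4$)
$\frac{O V{\left(-5,2 \right)}}{788} = \frac{\left(-4\right) \left(-5\right)}{788} = 20 \cdot \frac{1}{788} = \frac{5}{197}$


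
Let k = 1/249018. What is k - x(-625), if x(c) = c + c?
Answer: 311272501/249018 ≈ 1250.0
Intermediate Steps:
x(c) = 2*c
k = 1/249018 ≈ 4.0158e-6
k - x(-625) = 1/249018 - 2*(-625) = 1/249018 - 1*(-1250) = 1/249018 + 1250 = 311272501/249018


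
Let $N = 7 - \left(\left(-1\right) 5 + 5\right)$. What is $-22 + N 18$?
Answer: $104$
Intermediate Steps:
$N = 7$ ($N = 7 - \left(-5 + 5\right) = 7 - 0 = 7 + 0 = 7$)
$-22 + N 18 = -22 + 7 \cdot 18 = -22 + 126 = 104$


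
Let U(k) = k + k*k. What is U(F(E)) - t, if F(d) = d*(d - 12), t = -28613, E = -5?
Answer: 35923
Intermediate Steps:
F(d) = d*(-12 + d)
U(k) = k + k²
U(F(E)) - t = (-5*(-12 - 5))*(1 - 5*(-12 - 5)) - 1*(-28613) = (-5*(-17))*(1 - 5*(-17)) + 28613 = 85*(1 + 85) + 28613 = 85*86 + 28613 = 7310 + 28613 = 35923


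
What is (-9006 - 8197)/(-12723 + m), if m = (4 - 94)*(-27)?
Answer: 17203/10293 ≈ 1.6713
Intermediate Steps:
m = 2430 (m = -90*(-27) = 2430)
(-9006 - 8197)/(-12723 + m) = (-9006 - 8197)/(-12723 + 2430) = -17203/(-10293) = -17203*(-1/10293) = 17203/10293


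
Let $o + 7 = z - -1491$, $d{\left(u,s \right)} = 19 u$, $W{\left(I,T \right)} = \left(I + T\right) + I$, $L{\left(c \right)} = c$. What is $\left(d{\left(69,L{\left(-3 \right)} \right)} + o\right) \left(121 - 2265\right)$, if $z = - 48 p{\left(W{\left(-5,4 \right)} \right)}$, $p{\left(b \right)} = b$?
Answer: $-6609952$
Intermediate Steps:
$W{\left(I,T \right)} = T + 2 I$
$z = 288$ ($z = - 48 \left(4 + 2 \left(-5\right)\right) = - 48 \left(4 - 10\right) = \left(-48\right) \left(-6\right) = 288$)
$o = 1772$ ($o = -7 + \left(288 - -1491\right) = -7 + \left(288 + 1491\right) = -7 + 1779 = 1772$)
$\left(d{\left(69,L{\left(-3 \right)} \right)} + o\right) \left(121 - 2265\right) = \left(19 \cdot 69 + 1772\right) \left(121 - 2265\right) = \left(1311 + 1772\right) \left(-2144\right) = 3083 \left(-2144\right) = -6609952$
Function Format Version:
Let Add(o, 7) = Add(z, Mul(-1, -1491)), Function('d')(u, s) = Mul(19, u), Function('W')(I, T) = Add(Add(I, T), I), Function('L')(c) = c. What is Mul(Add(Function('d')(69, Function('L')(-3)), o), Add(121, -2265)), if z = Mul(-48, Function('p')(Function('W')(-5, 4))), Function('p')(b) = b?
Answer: -6609952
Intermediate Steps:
Function('W')(I, T) = Add(T, Mul(2, I))
z = 288 (z = Mul(-48, Add(4, Mul(2, -5))) = Mul(-48, Add(4, -10)) = Mul(-48, -6) = 288)
o = 1772 (o = Add(-7, Add(288, Mul(-1, -1491))) = Add(-7, Add(288, 1491)) = Add(-7, 1779) = 1772)
Mul(Add(Function('d')(69, Function('L')(-3)), o), Add(121, -2265)) = Mul(Add(Mul(19, 69), 1772), Add(121, -2265)) = Mul(Add(1311, 1772), -2144) = Mul(3083, -2144) = -6609952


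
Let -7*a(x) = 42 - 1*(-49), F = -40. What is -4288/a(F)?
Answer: 4288/13 ≈ 329.85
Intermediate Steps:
a(x) = -13 (a(x) = -(42 - 1*(-49))/7 = -(42 + 49)/7 = -1/7*91 = -13)
-4288/a(F) = -4288/(-13) = -4288*(-1/13) = 4288/13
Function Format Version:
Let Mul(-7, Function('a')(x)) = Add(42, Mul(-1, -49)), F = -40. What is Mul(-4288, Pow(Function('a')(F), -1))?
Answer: Rational(4288, 13) ≈ 329.85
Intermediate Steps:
Function('a')(x) = -13 (Function('a')(x) = Mul(Rational(-1, 7), Add(42, Mul(-1, -49))) = Mul(Rational(-1, 7), Add(42, 49)) = Mul(Rational(-1, 7), 91) = -13)
Mul(-4288, Pow(Function('a')(F), -1)) = Mul(-4288, Pow(-13, -1)) = Mul(-4288, Rational(-1, 13)) = Rational(4288, 13)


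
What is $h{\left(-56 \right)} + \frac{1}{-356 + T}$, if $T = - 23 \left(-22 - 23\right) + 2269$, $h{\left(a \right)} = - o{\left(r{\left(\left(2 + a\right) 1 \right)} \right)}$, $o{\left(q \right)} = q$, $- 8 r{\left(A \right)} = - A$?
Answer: $\frac{4975}{737} \approx 6.7503$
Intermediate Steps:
$r{\left(A \right)} = \frac{A}{8}$ ($r{\left(A \right)} = - \frac{\left(-1\right) A}{8} = \frac{A}{8}$)
$h{\left(a \right)} = - \frac{1}{4} - \frac{a}{8}$ ($h{\left(a \right)} = - \frac{\left(2 + a\right) 1}{8} = - \frac{2 + a}{8} = - (\frac{1}{4} + \frac{a}{8}) = - \frac{1}{4} - \frac{a}{8}$)
$T = 3304$ ($T = \left(-23\right) \left(-45\right) + 2269 = 1035 + 2269 = 3304$)
$h{\left(-56 \right)} + \frac{1}{-356 + T} = \left(- \frac{1}{4} - -7\right) + \frac{1}{-356 + 3304} = \left(- \frac{1}{4} + 7\right) + \frac{1}{2948} = \frac{27}{4} + \frac{1}{2948} = \frac{4975}{737}$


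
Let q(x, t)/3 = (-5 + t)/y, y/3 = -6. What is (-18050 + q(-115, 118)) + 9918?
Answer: -48905/6 ≈ -8150.8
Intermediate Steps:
y = -18 (y = 3*(-6) = -18)
q(x, t) = ⅚ - t/6 (q(x, t) = 3*((-5 + t)/(-18)) = 3*((-5 + t)*(-1/18)) = 3*(5/18 - t/18) = ⅚ - t/6)
(-18050 + q(-115, 118)) + 9918 = (-18050 + (⅚ - ⅙*118)) + 9918 = (-18050 + (⅚ - 59/3)) + 9918 = (-18050 - 113/6) + 9918 = -108413/6 + 9918 = -48905/6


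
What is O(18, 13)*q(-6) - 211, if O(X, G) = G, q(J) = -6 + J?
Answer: -367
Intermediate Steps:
O(18, 13)*q(-6) - 211 = 13*(-6 - 6) - 211 = 13*(-12) - 211 = -156 - 211 = -367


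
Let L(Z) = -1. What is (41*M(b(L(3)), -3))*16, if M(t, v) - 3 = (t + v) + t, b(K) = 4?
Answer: 5248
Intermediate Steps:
M(t, v) = 3 + v + 2*t (M(t, v) = 3 + ((t + v) + t) = 3 + (v + 2*t) = 3 + v + 2*t)
(41*M(b(L(3)), -3))*16 = (41*(3 - 3 + 2*4))*16 = (41*(3 - 3 + 8))*16 = (41*8)*16 = 328*16 = 5248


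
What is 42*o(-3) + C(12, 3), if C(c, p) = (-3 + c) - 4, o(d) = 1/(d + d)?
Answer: -2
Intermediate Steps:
o(d) = 1/(2*d)
C(c, p) = -7 + c
42*o(-3) + C(12, 3) = 42*((½)/(-3)) + (-7 + 12) = 42*((½)*(-⅓)) + 5 = 42*(-⅙) + 5 = -7 + 5 = -2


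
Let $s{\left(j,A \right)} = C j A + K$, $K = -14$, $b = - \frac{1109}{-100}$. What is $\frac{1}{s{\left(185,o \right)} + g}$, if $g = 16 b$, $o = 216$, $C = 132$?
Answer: $\frac{25}{131872086} \approx 1.8958 \cdot 10^{-7}$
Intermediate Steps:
$b = \frac{1109}{100}$ ($b = \left(-1109\right) \left(- \frac{1}{100}\right) = \frac{1109}{100} \approx 11.09$)
$s{\left(j,A \right)} = -14 + 132 A j$ ($s{\left(j,A \right)} = 132 j A - 14 = 132 A j - 14 = -14 + 132 A j$)
$g = \frac{4436}{25}$ ($g = 16 \cdot \frac{1109}{100} = \frac{4436}{25} \approx 177.44$)
$\frac{1}{s{\left(185,o \right)} + g} = \frac{1}{\left(-14 + 132 \cdot 216 \cdot 185\right) + \frac{4436}{25}} = \frac{1}{\left(-14 + 5274720\right) + \frac{4436}{25}} = \frac{1}{5274706 + \frac{4436}{25}} = \frac{1}{\frac{131872086}{25}} = \frac{25}{131872086}$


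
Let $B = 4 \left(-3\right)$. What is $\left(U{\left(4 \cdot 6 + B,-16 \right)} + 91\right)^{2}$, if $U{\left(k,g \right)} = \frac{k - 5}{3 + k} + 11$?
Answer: $\frac{2362369}{225} \approx 10499.0$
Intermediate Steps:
$B = -12$
$U{\left(k,g \right)} = 11 + \frac{-5 + k}{3 + k}$ ($U{\left(k,g \right)} = \frac{-5 + k}{3 + k} + 11 = 11 + \frac{-5 + k}{3 + k}$)
$\left(U{\left(4 \cdot 6 + B,-16 \right)} + 91\right)^{2} = \left(\frac{4 \left(7 + 3 \left(4 \cdot 6 - 12\right)\right)}{3 + \left(4 \cdot 6 - 12\right)} + 91\right)^{2} = \left(\frac{4 \left(7 + 3 \left(24 - 12\right)\right)}{3 + \left(24 - 12\right)} + 91\right)^{2} = \left(\frac{4 \left(7 + 3 \cdot 12\right)}{3 + 12} + 91\right)^{2} = \left(\frac{4 \left(7 + 36\right)}{15} + 91\right)^{2} = \left(4 \cdot \frac{1}{15} \cdot 43 + 91\right)^{2} = \left(\frac{172}{15} + 91\right)^{2} = \left(\frac{1537}{15}\right)^{2} = \frac{2362369}{225}$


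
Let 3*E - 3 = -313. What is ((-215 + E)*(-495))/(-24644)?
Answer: -157575/24644 ≈ -6.3941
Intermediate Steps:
E = -310/3 (E = 1 + (1/3)*(-313) = 1 - 313/3 = -310/3 ≈ -103.33)
((-215 + E)*(-495))/(-24644) = ((-215 - 310/3)*(-495))/(-24644) = -955/3*(-495)*(-1/24644) = 157575*(-1/24644) = -157575/24644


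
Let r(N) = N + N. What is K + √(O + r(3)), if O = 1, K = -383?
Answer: -383 + √7 ≈ -380.35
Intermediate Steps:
r(N) = 2*N
K + √(O + r(3)) = -383 + √(1 + 2*3) = -383 + √(1 + 6) = -383 + √7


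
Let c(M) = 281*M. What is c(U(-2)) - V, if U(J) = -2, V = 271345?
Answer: -271907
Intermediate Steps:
c(U(-2)) - V = 281*(-2) - 1*271345 = -562 - 271345 = -271907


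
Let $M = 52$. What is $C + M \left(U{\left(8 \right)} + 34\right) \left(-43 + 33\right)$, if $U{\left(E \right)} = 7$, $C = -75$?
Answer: $-21395$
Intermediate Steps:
$C + M \left(U{\left(8 \right)} + 34\right) \left(-43 + 33\right) = -75 + 52 \left(7 + 34\right) \left(-43 + 33\right) = -75 + 52 \cdot 41 \left(-10\right) = -75 + 52 \left(-410\right) = -75 - 21320 = -21395$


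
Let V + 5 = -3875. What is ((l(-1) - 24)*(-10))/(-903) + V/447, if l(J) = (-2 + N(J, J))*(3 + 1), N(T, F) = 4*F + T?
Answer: -415120/44849 ≈ -9.2560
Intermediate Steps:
V = -3880 (V = -5 - 3875 = -3880)
N(T, F) = T + 4*F
l(J) = -8 + 20*J (l(J) = (-2 + (J + 4*J))*(3 + 1) = (-2 + 5*J)*4 = -8 + 20*J)
((l(-1) - 24)*(-10))/(-903) + V/447 = (((-8 + 20*(-1)) - 24)*(-10))/(-903) - 3880/447 = (((-8 - 20) - 24)*(-10))*(-1/903) - 3880*1/447 = ((-28 - 24)*(-10))*(-1/903) - 3880/447 = -52*(-10)*(-1/903) - 3880/447 = 520*(-1/903) - 3880/447 = -520/903 - 3880/447 = -415120/44849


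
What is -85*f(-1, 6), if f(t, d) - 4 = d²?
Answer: -3400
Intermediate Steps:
f(t, d) = 4 + d²
-85*f(-1, 6) = -85*(4 + 6²) = -85*(4 + 36) = -85*40 = -3400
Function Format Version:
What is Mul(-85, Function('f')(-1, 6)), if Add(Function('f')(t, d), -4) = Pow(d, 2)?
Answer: -3400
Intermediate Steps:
Function('f')(t, d) = Add(4, Pow(d, 2))
Mul(-85, Function('f')(-1, 6)) = Mul(-85, Add(4, Pow(6, 2))) = Mul(-85, Add(4, 36)) = Mul(-85, 40) = -3400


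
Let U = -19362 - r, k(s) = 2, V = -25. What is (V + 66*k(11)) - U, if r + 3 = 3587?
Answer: 23053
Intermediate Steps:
r = 3584 (r = -3 + 3587 = 3584)
U = -22946 (U = -19362 - 1*3584 = -19362 - 3584 = -22946)
(V + 66*k(11)) - U = (-25 + 66*2) - 1*(-22946) = (-25 + 132) + 22946 = 107 + 22946 = 23053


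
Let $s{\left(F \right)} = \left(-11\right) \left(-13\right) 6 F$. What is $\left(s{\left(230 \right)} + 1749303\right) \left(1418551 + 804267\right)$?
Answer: $4327033099974$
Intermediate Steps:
$s{\left(F \right)} = 858 F$ ($s{\left(F \right)} = 143 \cdot 6 F = 858 F$)
$\left(s{\left(230 \right)} + 1749303\right) \left(1418551 + 804267\right) = \left(858 \cdot 230 + 1749303\right) \left(1418551 + 804267\right) = \left(197340 + 1749303\right) 2222818 = 1946643 \cdot 2222818 = 4327033099974$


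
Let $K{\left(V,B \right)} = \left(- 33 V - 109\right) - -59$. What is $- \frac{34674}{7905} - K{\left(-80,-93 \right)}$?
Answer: $- \frac{6836208}{2635} \approx -2594.4$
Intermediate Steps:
$K{\left(V,B \right)} = -50 - 33 V$ ($K{\left(V,B \right)} = \left(-109 - 33 V\right) + 59 = -50 - 33 V$)
$- \frac{34674}{7905} - K{\left(-80,-93 \right)} = - \frac{34674}{7905} - \left(-50 - -2640\right) = \left(-34674\right) \frac{1}{7905} - \left(-50 + 2640\right) = - \frac{11558}{2635} - 2590 = - \frac{6836208}{2635}$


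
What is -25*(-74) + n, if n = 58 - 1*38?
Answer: 1870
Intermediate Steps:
n = 20 (n = 58 - 38 = 20)
-25*(-74) + n = -25*(-74) + 20 = 1850 + 20 = 1870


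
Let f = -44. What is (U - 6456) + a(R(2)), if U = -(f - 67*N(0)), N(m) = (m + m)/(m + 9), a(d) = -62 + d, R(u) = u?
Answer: -6472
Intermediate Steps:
N(m) = 2*m/(9 + m) (N(m) = (2*m)/(9 + m) = 2*m/(9 + m))
U = 44 (U = -(-44 - 134*0/(9 + 0)) = -(-44 - 134*0/9) = -(-44 - 67*0) = -(-44 + 0) = -1*(-44) = 44)
(U - 6456) + a(R(2)) = (44 - 6456) + (-62 + 2) = -6412 - 60 = -6472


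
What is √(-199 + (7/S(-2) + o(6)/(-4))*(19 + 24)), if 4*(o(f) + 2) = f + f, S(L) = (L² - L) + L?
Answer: I*√538/2 ≈ 11.597*I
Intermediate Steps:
S(L) = L²
o(f) = -2 + f/2 (o(f) = -2 + (f + f)/4 = -2 + (2*f)/4 = -2 + f/2)
√(-199 + (7/S(-2) + o(6)/(-4))*(19 + 24)) = √(-199 + (7/((-2)²) + (-2 + (½)*6)/(-4))*(19 + 24)) = √(-199 + (7/4 + (-2 + 3)*(-¼))*43) = √(-199 + (7*(¼) + 1*(-¼))*43) = √(-199 + (7/4 - ¼)*43) = √(-199 + (3/2)*43) = √(-199 + 129/2) = √(-269/2) = I*√538/2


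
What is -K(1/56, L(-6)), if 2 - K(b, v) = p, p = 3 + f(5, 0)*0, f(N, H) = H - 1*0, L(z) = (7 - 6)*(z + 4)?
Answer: 1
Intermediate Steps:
L(z) = 4 + z (L(z) = 1*(4 + z) = 4 + z)
f(N, H) = H (f(N, H) = H + 0 = H)
p = 3 (p = 3 + 0*0 = 3 + 0 = 3)
K(b, v) = -1 (K(b, v) = 2 - 1*3 = 2 - 3 = -1)
-K(1/56, L(-6)) = -1*(-1) = 1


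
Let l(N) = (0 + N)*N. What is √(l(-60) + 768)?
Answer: 4*√273 ≈ 66.091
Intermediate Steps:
l(N) = N² (l(N) = N*N = N²)
√(l(-60) + 768) = √((-60)² + 768) = √(3600 + 768) = √4368 = 4*√273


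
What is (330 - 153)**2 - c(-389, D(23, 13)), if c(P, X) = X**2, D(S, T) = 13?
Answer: 31160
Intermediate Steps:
(330 - 153)**2 - c(-389, D(23, 13)) = (330 - 153)**2 - 1*13**2 = 177**2 - 1*169 = 31329 - 169 = 31160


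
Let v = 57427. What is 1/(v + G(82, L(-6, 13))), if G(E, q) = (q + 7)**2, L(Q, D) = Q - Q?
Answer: 1/57476 ≈ 1.7399e-5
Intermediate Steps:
L(Q, D) = 0
G(E, q) = (7 + q)**2
1/(v + G(82, L(-6, 13))) = 1/(57427 + (7 + 0)**2) = 1/(57427 + 7**2) = 1/(57427 + 49) = 1/57476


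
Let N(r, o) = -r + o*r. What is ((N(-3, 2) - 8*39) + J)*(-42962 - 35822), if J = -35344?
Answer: 2809358656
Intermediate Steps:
((N(-3, 2) - 8*39) + J)*(-42962 - 35822) = ((-3*(-1 + 2) - 8*39) - 35344)*(-42962 - 35822) = ((-3*1 - 312) - 35344)*(-78784) = ((-3 - 312) - 35344)*(-78784) = (-315 - 35344)*(-78784) = -35659*(-78784) = 2809358656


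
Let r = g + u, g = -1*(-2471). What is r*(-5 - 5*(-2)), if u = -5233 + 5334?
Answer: 12860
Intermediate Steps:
g = 2471
u = 101
r = 2572 (r = 2471 + 101 = 2572)
r*(-5 - 5*(-2)) = 2572*(-5 - 5*(-2)) = 2572*(-5 + 10) = 2572*5 = 12860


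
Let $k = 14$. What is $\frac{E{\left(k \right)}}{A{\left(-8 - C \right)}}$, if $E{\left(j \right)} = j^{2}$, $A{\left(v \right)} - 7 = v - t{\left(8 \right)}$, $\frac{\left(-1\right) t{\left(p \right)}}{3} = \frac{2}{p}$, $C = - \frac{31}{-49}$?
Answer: $- \frac{38416}{173} \approx -222.06$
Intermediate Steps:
$C = \frac{31}{49}$ ($C = \left(-31\right) \left(- \frac{1}{49}\right) = \frac{31}{49} \approx 0.63265$)
$t{\left(p \right)} = - \frac{6}{p}$ ($t{\left(p \right)} = - 3 \frac{2}{p} = - \frac{6}{p}$)
$A{\left(v \right)} = \frac{31}{4} + v$ ($A{\left(v \right)} = 7 + \left(v - - \frac{6}{8}\right) = 7 + \left(v - \left(-6\right) \frac{1}{8}\right) = 7 + \left(v - - \frac{3}{4}\right) = 7 + \left(v + \frac{3}{4}\right) = 7 + \left(\frac{3}{4} + v\right) = \frac{31}{4} + v$)
$\frac{E{\left(k \right)}}{A{\left(-8 - C \right)}} = \frac{14^{2}}{\frac{31}{4} - \frac{423}{49}} = \frac{196}{\frac{31}{4} - \frac{423}{49}} = \frac{196}{- \frac{173}{196}} = 196 \left(- \frac{196}{173}\right) = - \frac{38416}{173}$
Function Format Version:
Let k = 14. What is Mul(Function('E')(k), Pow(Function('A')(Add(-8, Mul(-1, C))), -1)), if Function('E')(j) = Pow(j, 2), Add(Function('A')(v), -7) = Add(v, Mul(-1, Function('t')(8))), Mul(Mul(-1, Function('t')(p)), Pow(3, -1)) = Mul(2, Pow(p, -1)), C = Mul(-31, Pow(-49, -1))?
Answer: Rational(-38416, 173) ≈ -222.06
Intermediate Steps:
C = Rational(31, 49) (C = Mul(-31, Rational(-1, 49)) = Rational(31, 49) ≈ 0.63265)
Function('t')(p) = Mul(-6, Pow(p, -1)) (Function('t')(p) = Mul(-3, Mul(2, Pow(p, -1))) = Mul(-6, Pow(p, -1)))
Function('A')(v) = Add(Rational(31, 4), v) (Function('A')(v) = Add(7, Add(v, Mul(-1, Mul(-6, Pow(8, -1))))) = Add(7, Add(v, Mul(-1, Mul(-6, Rational(1, 8))))) = Add(7, Add(v, Mul(-1, Rational(-3, 4)))) = Add(7, Add(v, Rational(3, 4))) = Add(7, Add(Rational(3, 4), v)) = Add(Rational(31, 4), v))
Mul(Function('E')(k), Pow(Function('A')(Add(-8, Mul(-1, C))), -1)) = Mul(Pow(14, 2), Pow(Add(Rational(31, 4), Add(-8, Mul(-1, Rational(31, 49)))), -1)) = Mul(196, Pow(Add(Rational(31, 4), Add(-8, Rational(-31, 49))), -1)) = Mul(196, Pow(Add(Rational(31, 4), Rational(-423, 49)), -1)) = Mul(196, Pow(Rational(-173, 196), -1)) = Mul(196, Rational(-196, 173)) = Rational(-38416, 173)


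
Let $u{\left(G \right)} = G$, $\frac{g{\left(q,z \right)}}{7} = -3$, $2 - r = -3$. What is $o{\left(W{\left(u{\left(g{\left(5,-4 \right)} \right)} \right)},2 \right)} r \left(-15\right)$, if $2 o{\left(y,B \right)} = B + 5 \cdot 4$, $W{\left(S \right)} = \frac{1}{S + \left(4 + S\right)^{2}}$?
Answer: $-825$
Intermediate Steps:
$r = 5$ ($r = 2 - -3 = 2 + 3 = 5$)
$g{\left(q,z \right)} = -21$ ($g{\left(q,z \right)} = 7 \left(-3\right) = -21$)
$o{\left(y,B \right)} = 10 + \frac{B}{2}$ ($o{\left(y,B \right)} = \frac{B + 5 \cdot 4}{2} = \frac{B + 20}{2} = \frac{20 + B}{2} = 10 + \frac{B}{2}$)
$o{\left(W{\left(u{\left(g{\left(5,-4 \right)} \right)} \right)},2 \right)} r \left(-15\right) = \left(10 + \frac{1}{2} \cdot 2\right) 5 \left(-15\right) = \left(10 + 1\right) 5 \left(-15\right) = 11 \cdot 5 \left(-15\right) = 55 \left(-15\right) = -825$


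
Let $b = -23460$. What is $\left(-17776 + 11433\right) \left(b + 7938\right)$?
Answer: $98456046$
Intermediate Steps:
$\left(-17776 + 11433\right) \left(b + 7938\right) = \left(-17776 + 11433\right) \left(-23460 + 7938\right) = \left(-6343\right) \left(-15522\right) = 98456046$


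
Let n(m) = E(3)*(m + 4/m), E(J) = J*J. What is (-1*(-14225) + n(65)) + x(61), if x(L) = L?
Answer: 966651/65 ≈ 14872.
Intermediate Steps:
E(J) = J²
n(m) = 9*m + 36/m (n(m) = 3²*(m + 4/m) = 9*(m + 4/m) = 9*m + 36/m)
(-1*(-14225) + n(65)) + x(61) = (-1*(-14225) + (9*65 + 36/65)) + 61 = (14225 + (585 + 36*(1/65))) + 61 = (14225 + (585 + 36/65)) + 61 = (14225 + 38061/65) + 61 = 962686/65 + 61 = 966651/65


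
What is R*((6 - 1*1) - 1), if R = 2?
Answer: 8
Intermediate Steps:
R*((6 - 1*1) - 1) = 2*((6 - 1*1) - 1) = 2*((6 - 1) - 1) = 2*(5 - 1) = 2*4 = 8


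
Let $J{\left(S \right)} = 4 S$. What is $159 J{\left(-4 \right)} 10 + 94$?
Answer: $-25346$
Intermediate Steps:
$159 J{\left(-4 \right)} 10 + 94 = 159 \cdot 4 \left(-4\right) 10 + 94 = 159 \left(\left(-16\right) 10\right) + 94 = 159 \left(-160\right) + 94 = -25440 + 94 = -25346$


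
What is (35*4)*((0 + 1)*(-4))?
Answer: -560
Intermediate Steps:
(35*4)*((0 + 1)*(-4)) = 140*(1*(-4)) = 140*(-4) = -560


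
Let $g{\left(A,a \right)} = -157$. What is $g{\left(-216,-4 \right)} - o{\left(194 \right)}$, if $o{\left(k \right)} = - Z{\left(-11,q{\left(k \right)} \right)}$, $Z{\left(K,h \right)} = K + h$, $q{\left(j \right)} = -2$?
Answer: $-170$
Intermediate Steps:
$o{\left(k \right)} = 13$ ($o{\left(k \right)} = - (-11 - 2) = \left(-1\right) \left(-13\right) = 13$)
$g{\left(-216,-4 \right)} - o{\left(194 \right)} = -157 - 13 = -170$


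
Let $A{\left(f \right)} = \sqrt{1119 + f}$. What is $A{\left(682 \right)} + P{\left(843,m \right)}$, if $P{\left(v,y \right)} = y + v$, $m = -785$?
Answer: $58 + \sqrt{1801} \approx 100.44$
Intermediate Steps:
$P{\left(v,y \right)} = v + y$
$A{\left(682 \right)} + P{\left(843,m \right)} = \sqrt{1119 + 682} + \left(843 - 785\right) = \sqrt{1801} + 58 = 58 + \sqrt{1801}$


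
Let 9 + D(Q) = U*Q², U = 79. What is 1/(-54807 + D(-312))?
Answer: 1/7635360 ≈ 1.3097e-7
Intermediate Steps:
D(Q) = -9 + 79*Q²
1/(-54807 + D(-312)) = 1/(-54807 + (-9 + 79*(-312)²)) = 1/(-54807 + (-9 + 79*97344)) = 1/(-54807 + (-9 + 7690176)) = 1/(-54807 + 7690167) = 1/7635360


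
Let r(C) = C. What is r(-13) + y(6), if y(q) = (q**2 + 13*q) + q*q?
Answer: 137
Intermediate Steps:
y(q) = 2*q**2 + 13*q (y(q) = (q**2 + 13*q) + q**2 = 2*q**2 + 13*q)
r(-13) + y(6) = -13 + 6*(13 + 2*6) = -13 + 6*(13 + 12) = -13 + 6*25 = -13 + 150 = 137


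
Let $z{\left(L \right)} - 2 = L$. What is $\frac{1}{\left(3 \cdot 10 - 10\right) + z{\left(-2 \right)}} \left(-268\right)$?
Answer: $- \frac{67}{5} \approx -13.4$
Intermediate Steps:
$z{\left(L \right)} = 2 + L$
$\frac{1}{\left(3 \cdot 10 - 10\right) + z{\left(-2 \right)}} \left(-268\right) = \frac{1}{\left(3 \cdot 10 - 10\right) + \left(2 - 2\right)} \left(-268\right) = \frac{1}{\left(30 - 10\right) + 0} \left(-268\right) = \frac{1}{20 + 0} \left(-268\right) = \frac{1}{20} \left(-268\right) = - \frac{67}{5}$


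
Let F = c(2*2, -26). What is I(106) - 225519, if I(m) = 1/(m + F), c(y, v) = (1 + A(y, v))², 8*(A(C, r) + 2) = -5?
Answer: -1568033543/6953 ≈ -2.2552e+5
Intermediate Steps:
A(C, r) = -21/8 (A(C, r) = -2 + (⅛)*(-5) = -2 - 5/8 = -21/8)
c(y, v) = 169/64 (c(y, v) = (1 - 21/8)² = (-13/8)² = 169/64)
F = 169/64 ≈ 2.6406
I(m) = 1/(169/64 + m) (I(m) = 1/(m + 169/64) = 1/(169/64 + m))
I(106) - 225519 = 64/(169 + 64*106) - 225519 = 64/(169 + 6784) - 225519 = 64/6953 - 225519 = -1568033543/6953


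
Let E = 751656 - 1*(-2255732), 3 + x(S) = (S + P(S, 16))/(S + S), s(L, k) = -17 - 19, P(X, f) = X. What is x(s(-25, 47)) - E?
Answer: -3007390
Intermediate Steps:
s(L, k) = -36
x(S) = -2 (x(S) = -3 + (S + S)/(S + S) = -3 + (2*S)/((2*S)) = -3 + (2*S)*(1/(2*S)) = -3 + 1 = -2)
E = 3007388 (E = 751656 + 2255732 = 3007388)
x(s(-25, 47)) - E = -2 - 1*3007388 = -2 - 3007388 = -3007390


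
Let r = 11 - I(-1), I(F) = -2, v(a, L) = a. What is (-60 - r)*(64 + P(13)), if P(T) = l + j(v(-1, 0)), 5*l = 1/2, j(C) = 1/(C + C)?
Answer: -23214/5 ≈ -4642.8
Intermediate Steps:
j(C) = 1/(2*C)
r = 13 (r = 11 - 1*(-2) = 11 + 2 = 13)
l = ⅒ (l = (⅕)/2 = (⅕)*(½) = ⅒ ≈ 0.10000)
P(T) = -⅖ (P(T) = ⅒ + (½)/(-1) = ⅒ + (½)*(-1) = ⅒ - ½ = -⅖)
(-60 - r)*(64 + P(13)) = (-60 - 1*13)*(64 - ⅖) = (-60 - 13)*(318/5) = -73*318/5 = -23214/5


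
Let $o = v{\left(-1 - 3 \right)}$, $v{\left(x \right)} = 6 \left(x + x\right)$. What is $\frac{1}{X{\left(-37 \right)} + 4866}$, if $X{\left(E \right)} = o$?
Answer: $\frac{1}{4818} \approx 0.00020756$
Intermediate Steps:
$v{\left(x \right)} = 12 x$ ($v{\left(x \right)} = 6 \cdot 2 x = 12 x$)
$o = -48$ ($o = 12 \left(-1 - 3\right) = 12 \left(-4\right) = -48$)
$X{\left(E \right)} = -48$
$\frac{1}{X{\left(-37 \right)} + 4866} = \frac{1}{-48 + 4866} = \frac{1}{4818}$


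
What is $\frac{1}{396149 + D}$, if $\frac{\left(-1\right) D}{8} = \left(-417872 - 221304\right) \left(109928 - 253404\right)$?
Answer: $- \frac{1}{733650930059} \approx -1.363 \cdot 10^{-12}$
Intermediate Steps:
$D = -733651326208$ ($D = - 8 \left(-417872 - 221304\right) \left(109928 - 253404\right) = - 8 \left(\left(-639176\right) \left(-143476\right)\right) = \left(-8\right) 91706415776 = -733651326208$)
$\frac{1}{396149 + D} = \frac{1}{396149 - 733651326208} = \frac{1}{-733650930059} = - \frac{1}{733650930059}$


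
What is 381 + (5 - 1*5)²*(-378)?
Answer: 381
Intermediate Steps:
381 + (5 - 1*5)²*(-378) = 381 + (5 - 5)²*(-378) = 381 + 0²*(-378) = 381 + 0*(-378) = 381 + 0 = 381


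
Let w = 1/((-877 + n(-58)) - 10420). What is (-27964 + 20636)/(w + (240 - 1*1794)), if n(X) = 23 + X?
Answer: 83040896/17609929 ≈ 4.7156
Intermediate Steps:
w = -1/11332 (w = 1/((-877 + (23 - 58)) - 10420) = 1/((-877 - 35) - 10420) = 1/(-912 - 10420) = 1/(-11332) = -1/11332 ≈ -8.8246e-5)
(-27964 + 20636)/(w + (240 - 1*1794)) = (-27964 + 20636)/(-1/11332 + (240 - 1*1794)) = -7328/(-1/11332 + (240 - 1794)) = -7328/(-1/11332 - 1554) = -7328/(-17609929/11332) = -7328*(-11332/17609929) = 83040896/17609929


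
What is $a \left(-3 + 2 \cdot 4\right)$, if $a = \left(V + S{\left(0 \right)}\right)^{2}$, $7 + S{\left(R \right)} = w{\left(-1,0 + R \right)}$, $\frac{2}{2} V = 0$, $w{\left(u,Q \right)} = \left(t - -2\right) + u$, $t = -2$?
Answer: $320$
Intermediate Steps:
$w{\left(u,Q \right)} = u$ ($w{\left(u,Q \right)} = \left(-2 - -2\right) + u = \left(-2 + 2\right) + u = 0 + u = u$)
$V = 0$
$S{\left(R \right)} = -8$ ($S{\left(R \right)} = -7 - 1 = -8$)
$a = 64$ ($a = \left(0 - 8\right)^{2} = \left(-8\right)^{2} = 64$)
$a \left(-3 + 2 \cdot 4\right) = 64 \left(-3 + 2 \cdot 4\right) = 64 \left(-3 + 8\right) = 64 \cdot 5 = 320$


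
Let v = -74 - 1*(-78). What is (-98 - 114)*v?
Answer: -848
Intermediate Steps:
v = 4 (v = -74 + 78 = 4)
(-98 - 114)*v = (-98 - 114)*4 = -212*4 = -848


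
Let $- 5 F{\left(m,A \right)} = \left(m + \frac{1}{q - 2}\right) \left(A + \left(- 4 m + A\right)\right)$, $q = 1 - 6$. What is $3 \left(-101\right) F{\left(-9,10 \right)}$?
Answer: $- \frac{155136}{5} \approx -31027.0$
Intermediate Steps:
$q = -5$ ($q = 1 - 6 = -5$)
$F{\left(m,A \right)} = - \frac{\left(- \frac{1}{7} + m\right) \left(- 4 m + 2 A\right)}{5}$ ($F{\left(m,A \right)} = - \frac{\left(m + \frac{1}{-5 - 2}\right) \left(A + \left(- 4 m + A\right)\right)}{5} = - \frac{\left(m + \frac{1}{-7}\right) \left(A + \left(A - 4 m\right)\right)}{5} = - \frac{\left(m - \frac{1}{7}\right) \left(- 4 m + 2 A\right)}{5} = - \frac{\left(- \frac{1}{7} + m\right) \left(- 4 m + 2 A\right)}{5}$)
$3 \left(-101\right) F{\left(-9,10 \right)} = 3 \left(-101\right) \left(\left(- \frac{4}{35}\right) \left(-9\right) + \frac{2}{35} \cdot 10 + \frac{4 \left(-9\right)^{2}}{5} - 4 \left(-9\right)\right) = - 303 \left(\frac{36}{35} + \frac{4}{7} + \frac{4}{5} \cdot 81 + 36\right) = - 303 \left(\frac{36}{35} + \frac{4}{7} + \frac{324}{5} + 36\right) = \left(-303\right) \frac{512}{5} = - \frac{155136}{5}$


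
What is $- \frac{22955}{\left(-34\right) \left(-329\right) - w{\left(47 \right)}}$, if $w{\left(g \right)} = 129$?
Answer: $- \frac{22955}{11057} \approx -2.0761$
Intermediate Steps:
$- \frac{22955}{\left(-34\right) \left(-329\right) - w{\left(47 \right)}} = - \frac{22955}{\left(-34\right) \left(-329\right) - 129} = - \frac{22955}{11186 - 129} = - \frac{22955}{11057}$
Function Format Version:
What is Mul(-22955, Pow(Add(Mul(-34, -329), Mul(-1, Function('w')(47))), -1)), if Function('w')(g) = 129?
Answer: Rational(-22955, 11057) ≈ -2.0761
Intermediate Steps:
Mul(-22955, Pow(Add(Mul(-34, -329), Mul(-1, Function('w')(47))), -1)) = Mul(-22955, Pow(Add(Mul(-34, -329), Mul(-1, 129)), -1)) = Mul(-22955, Pow(Add(11186, -129), -1)) = Mul(-22955, Pow(11057, -1)) = Mul(-22955, Rational(1, 11057)) = Rational(-22955, 11057)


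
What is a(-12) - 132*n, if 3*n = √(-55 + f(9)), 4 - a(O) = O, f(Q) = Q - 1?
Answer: 16 - 44*I*√47 ≈ 16.0 - 301.65*I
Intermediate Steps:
f(Q) = -1 + Q
a(O) = 4 - O
n = I*√47/3 (n = √(-55 + (-1 + 9))/3 = √(-55 + 8)/3 = √(-47)/3 = (I*√47)/3 = I*√47/3 ≈ 2.2852*I)
a(-12) - 132*n = (4 - 1*(-12)) - 44*I*√47 = (4 + 12) - 44*I*√47 = 16 - 44*I*√47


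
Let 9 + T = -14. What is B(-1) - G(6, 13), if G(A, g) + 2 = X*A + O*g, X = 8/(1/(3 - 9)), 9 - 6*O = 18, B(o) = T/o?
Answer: 665/2 ≈ 332.50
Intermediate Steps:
T = -23 (T = -9 - 14 = -23)
B(o) = -23/o
O = -3/2 (O = 3/2 - ⅙*18 = 3/2 - 3 = -3/2 ≈ -1.5000)
X = -48 (X = 8/(1/(-6)) = 8/(-⅙) = 8*(-6) = -48)
G(A, g) = -2 - 48*A - 3*g/2 (G(A, g) = -2 + (-48*A - 3*g/2) = -2 - 48*A - 3*g/2)
B(-1) - G(6, 13) = -23/(-1) - (-2 - 48*6 - 3/2*13) = -23*(-1) - (-2 - 288 - 39/2) = 23 - 1*(-619/2) = 23 + 619/2 = 665/2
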